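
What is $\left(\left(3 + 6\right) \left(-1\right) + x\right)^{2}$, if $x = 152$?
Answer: $20449$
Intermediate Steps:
$\left(\left(3 + 6\right) \left(-1\right) + x\right)^{2} = \left(\left(3 + 6\right) \left(-1\right) + 152\right)^{2} = \left(9 \left(-1\right) + 152\right)^{2} = \left(-9 + 152\right)^{2} = 143^{2} = 20449$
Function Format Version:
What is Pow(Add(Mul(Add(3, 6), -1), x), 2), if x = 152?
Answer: 20449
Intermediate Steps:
Pow(Add(Mul(Add(3, 6), -1), x), 2) = Pow(Add(Mul(Add(3, 6), -1), 152), 2) = Pow(Add(Mul(9, -1), 152), 2) = Pow(Add(-9, 152), 2) = Pow(143, 2) = 20449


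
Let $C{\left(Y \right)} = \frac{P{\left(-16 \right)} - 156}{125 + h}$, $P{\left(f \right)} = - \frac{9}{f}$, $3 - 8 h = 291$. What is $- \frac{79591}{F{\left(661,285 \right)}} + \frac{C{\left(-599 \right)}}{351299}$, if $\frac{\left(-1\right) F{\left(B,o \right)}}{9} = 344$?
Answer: $\frac{4976921527733}{193596663312} \approx 25.708$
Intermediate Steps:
$h = -36$ ($h = \frac{3}{8} - \frac{291}{8} = -36$)
$F{\left(B,o \right)} = -3096$ ($F{\left(B,o \right)} = \left(-9\right) 344 = -3096$)
$C{\left(Y \right)} = - \frac{2487}{1424}$ ($C{\left(Y \right)} = \frac{- \frac{9}{-16} - 156}{125 - 36} = \frac{\left(-9\right) \left(- \frac{1}{16}\right) - 156}{89} = \left(\frac{9}{16} - 156\right) \frac{1}{89} = \left(- \frac{2487}{16}\right) \frac{1}{89} = - \frac{2487}{1424}$)
$- \frac{79591}{F{\left(661,285 \right)}} + \frac{C{\left(-599 \right)}}{351299} = - \frac{79591}{-3096} - \frac{2487}{1424 \cdot 351299} = \left(-79591\right) \left(- \frac{1}{3096}\right) - \frac{2487}{500249776} = \frac{79591}{3096} - \frac{2487}{500249776} = \frac{4976921527733}{193596663312}$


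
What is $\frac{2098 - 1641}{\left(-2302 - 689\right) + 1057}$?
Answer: $- \frac{457}{1934} \approx -0.2363$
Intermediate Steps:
$\frac{2098 - 1641}{\left(-2302 - 689\right) + 1057} = \frac{457}{-2991 + 1057} = \frac{457}{-1934} = 457 \left(- \frac{1}{1934}\right) = - \frac{457}{1934}$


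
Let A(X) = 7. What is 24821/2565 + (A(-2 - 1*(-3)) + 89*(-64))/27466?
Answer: 667141301/70450290 ≈ 9.4697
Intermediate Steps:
24821/2565 + (A(-2 - 1*(-3)) + 89*(-64))/27466 = 24821/2565 + (7 + 89*(-64))/27466 = 24821*(1/2565) + (7 - 5696)*(1/27466) = 24821/2565 - 5689*1/27466 = 24821/2565 - 5689/27466 = 667141301/70450290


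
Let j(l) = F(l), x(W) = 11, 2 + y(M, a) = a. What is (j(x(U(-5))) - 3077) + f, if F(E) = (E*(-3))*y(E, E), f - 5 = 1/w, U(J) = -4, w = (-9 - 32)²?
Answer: -5663288/1681 ≈ -3369.0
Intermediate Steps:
y(M, a) = -2 + a
w = 1681 (w = (-41)² = 1681)
f = 8406/1681 (f = 5 + 1/1681 = 8406/1681 ≈ 5.0006)
F(E) = -3*E*(-2 + E) (F(E) = (E*(-3))*(-2 + E) = (-3*E)*(-2 + E) = -3*E*(-2 + E))
j(l) = 3*l*(2 - l)
(j(x(U(-5))) - 3077) + f = (3*11*(2 - 1*11) - 3077) + 8406/1681 = (3*11*(2 - 11) - 3077) + 8406/1681 = (3*11*(-9) - 3077) + 8406/1681 = (-297 - 3077) + 8406/1681 = -3374 + 8406/1681 = -5663288/1681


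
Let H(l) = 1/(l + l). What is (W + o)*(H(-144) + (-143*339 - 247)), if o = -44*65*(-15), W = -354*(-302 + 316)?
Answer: -7395134351/4 ≈ -1.8488e+9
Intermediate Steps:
W = -4956 (W = -354*14 = -4956)
H(l) = 1/(2*l)
o = 42900 (o = -2860*(-15) = 42900)
(W + o)*(H(-144) + (-143*339 - 247)) = (-4956 + 42900)*((½)/(-144) + (-143*339 - 247)) = 37944*((½)*(-1/144) + (-48477 - 247)) = 37944*(-1/288 - 48724) = 37944*(-14032513/288) = -7395134351/4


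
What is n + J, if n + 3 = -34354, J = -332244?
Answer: -366601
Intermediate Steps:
n = -34357 (n = -3 - 34354 = -34357)
n + J = -34357 - 332244 = -366601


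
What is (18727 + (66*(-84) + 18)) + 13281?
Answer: 26482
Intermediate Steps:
(18727 + (66*(-84) + 18)) + 13281 = (18727 + (-5544 + 18)) + 13281 = (18727 - 5526) + 13281 = 13201 + 13281 = 26482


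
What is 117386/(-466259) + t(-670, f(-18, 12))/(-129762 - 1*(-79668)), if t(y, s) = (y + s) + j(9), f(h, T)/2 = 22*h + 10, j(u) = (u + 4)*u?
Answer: -5262541109/23356778346 ≈ -0.22531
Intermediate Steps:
j(u) = u*(4 + u) (j(u) = (4 + u)*u = u*(4 + u))
f(h, T) = 20 + 44*h (f(h, T) = 2*(22*h + 10) = 2*(10 + 22*h) = 20 + 44*h)
t(y, s) = 117 + s + y (t(y, s) = (y + s) + 9*(4 + 9) = (s + y) + 9*13 = (s + y) + 117 = 117 + s + y)
117386/(-466259) + t(-670, f(-18, 12))/(-129762 - 1*(-79668)) = 117386/(-466259) + (117 + (20 + 44*(-18)) - 670)/(-129762 - 1*(-79668)) = 117386*(-1/466259) + (117 + (20 - 792) - 670)/(-129762 + 79668) = -117386/466259 + (117 - 772 - 670)/(-50094) = -117386/466259 - 1325*(-1/50094) = -117386/466259 + 1325/50094 = -5262541109/23356778346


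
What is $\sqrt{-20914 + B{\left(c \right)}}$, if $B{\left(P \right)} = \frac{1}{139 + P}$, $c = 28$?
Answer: $\frac{i \sqrt{583270379}}{167} \approx 144.62 i$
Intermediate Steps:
$\sqrt{-20914 + B{\left(c \right)}} = \sqrt{-20914 + \frac{1}{139 + 28}} = \sqrt{-20914 + \frac{1}{167}} = \sqrt{- \frac{3492637}{167}} = \frac{i \sqrt{583270379}}{167}$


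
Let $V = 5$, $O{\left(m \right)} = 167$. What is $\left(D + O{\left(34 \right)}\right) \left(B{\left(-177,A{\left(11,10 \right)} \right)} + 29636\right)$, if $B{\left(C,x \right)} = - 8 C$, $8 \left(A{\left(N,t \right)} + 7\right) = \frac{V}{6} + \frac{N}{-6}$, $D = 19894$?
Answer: $622934172$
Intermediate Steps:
$A{\left(N,t \right)} = - \frac{331}{48} - \frac{N}{48}$ ($A{\left(N,t \right)} = -7 + \frac{\frac{5}{6} + \frac{N}{-6}}{8} = -7 + \frac{5 \cdot \frac{1}{6} + N \left(- \frac{1}{6}\right)}{8} = -7 + \frac{\frac{5}{6} - \frac{N}{6}}{8} = -7 - \left(- \frac{5}{48} + \frac{N}{48}\right) = - \frac{331}{48} - \frac{N}{48}$)
$\left(D + O{\left(34 \right)}\right) \left(B{\left(-177,A{\left(11,10 \right)} \right)} + 29636\right) = \left(19894 + 167\right) \left(\left(-8\right) \left(-177\right) + 29636\right) = 20061 \left(1416 + 29636\right) = 20061 \cdot 31052 = 622934172$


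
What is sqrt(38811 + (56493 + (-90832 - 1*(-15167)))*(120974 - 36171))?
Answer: I*sqrt(1625804305) ≈ 40321.0*I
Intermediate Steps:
sqrt(38811 + (56493 + (-90832 - 1*(-15167)))*(120974 - 36171)) = sqrt(38811 + (56493 + (-90832 + 15167))*84803) = sqrt(38811 + (56493 - 75665)*84803) = sqrt(38811 - 19172*84803) = sqrt(38811 - 1625843116) = sqrt(-1625804305) = I*sqrt(1625804305)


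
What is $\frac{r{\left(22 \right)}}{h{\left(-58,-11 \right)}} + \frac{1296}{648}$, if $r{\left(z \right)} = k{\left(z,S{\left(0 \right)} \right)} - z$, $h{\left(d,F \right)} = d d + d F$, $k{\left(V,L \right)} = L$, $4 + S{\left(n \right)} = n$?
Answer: $\frac{3989}{2001} \approx 1.9935$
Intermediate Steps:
$S{\left(n \right)} = -4 + n$
$h{\left(d,F \right)} = d^{2} + F d$
$r{\left(z \right)} = -4 - z$ ($r{\left(z \right)} = \left(-4 + 0\right) - z = -4 - z$)
$\frac{r{\left(22 \right)}}{h{\left(-58,-11 \right)}} + \frac{1296}{648} = \frac{-4 - 22}{\left(-58\right) \left(-11 - 58\right)} + \frac{1296}{648} = \frac{-4 - 22}{\left(-58\right) \left(-69\right)} + 1296 \cdot \frac{1}{648} = - \frac{26}{4002} + 2 = \left(-26\right) \frac{1}{4002} + 2 = - \frac{13}{2001} + 2 = \frac{3989}{2001}$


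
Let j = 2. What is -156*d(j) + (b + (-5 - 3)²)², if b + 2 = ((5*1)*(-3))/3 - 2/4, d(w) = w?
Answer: 11521/4 ≈ 2880.3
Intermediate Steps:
b = -15/2 (b = -2 + (((5*1)*(-3))/3 - 2/4) = -2 + ((5*(-3))*(⅓) - 2*¼) = -2 + (-15*⅓ - ½) = -2 + (-5 - ½) = -2 - 11/2 = -15/2 ≈ -7.5000)
-156*d(j) + (b + (-5 - 3)²)² = -156*2 + (-15/2 + (-5 - 3)²)² = -312 + (-15/2 + (-8)²)² = -312 + (-15/2 + 64)² = -312 + (113/2)² = -312 + 12769/4 = 11521/4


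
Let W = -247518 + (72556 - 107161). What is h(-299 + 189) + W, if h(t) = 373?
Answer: -281750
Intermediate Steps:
W = -282123 (W = -247518 - 34605 = -282123)
h(-299 + 189) + W = 373 - 282123 = -281750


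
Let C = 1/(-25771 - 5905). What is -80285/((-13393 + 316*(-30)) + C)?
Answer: 2543107660/724525149 ≈ 3.5100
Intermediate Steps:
C = -1/31676 (C = 1/(-31676) = -1/31676 ≈ -3.1570e-5)
-80285/((-13393 + 316*(-30)) + C) = -80285/((-13393 + 316*(-30)) - 1/31676) = -80285/((-13393 - 9480) - 1/31676) = -80285/(-22873 - 1/31676) = -80285/(-724525149/31676) = -80285*(-31676/724525149) = 2543107660/724525149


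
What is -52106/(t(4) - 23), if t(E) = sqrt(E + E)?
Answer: 1198438/521 + 104212*sqrt(2)/521 ≈ 2583.1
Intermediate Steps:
t(E) = sqrt(2)*sqrt(E) (t(E) = sqrt(2*E) = sqrt(2)*sqrt(E))
-52106/(t(4) - 23) = -52106/(sqrt(2)*sqrt(4) - 23) = -52106/(sqrt(2)*2 - 23) = -52106/(2*sqrt(2) - 23) = -52106/(-23 + 2*sqrt(2))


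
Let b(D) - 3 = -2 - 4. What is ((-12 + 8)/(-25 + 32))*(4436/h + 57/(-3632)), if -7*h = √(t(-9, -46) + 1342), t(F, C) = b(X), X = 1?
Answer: 57/6356 + 17744*√1339/1339 ≈ 484.92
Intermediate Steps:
b(D) = -3 (b(D) = 3 + (-2 - 4) = 3 - 6 = -3)
t(F, C) = -3
h = -√1339/7 (h = -√(-3 + 1342)/7 = -√1339/7 ≈ -5.2275)
((-12 + 8)/(-25 + 32))*(4436/h + 57/(-3632)) = ((-12 + 8)/(-25 + 32))*(4436/((-√1339/7)) + 57/(-3632)) = (-4/7)*(4436*(-7*√1339/1339) + 57*(-1/3632)) = (-4*⅐)*(-31052*√1339/1339 - 57/3632) = -4*(-57/3632 - 31052*√1339/1339)/7 = 57/6356 + 17744*√1339/1339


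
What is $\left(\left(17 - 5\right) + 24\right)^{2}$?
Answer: $1296$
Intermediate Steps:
$\left(\left(17 - 5\right) + 24\right)^{2} = \left(12 + 24\right)^{2} = 36^{2} = 1296$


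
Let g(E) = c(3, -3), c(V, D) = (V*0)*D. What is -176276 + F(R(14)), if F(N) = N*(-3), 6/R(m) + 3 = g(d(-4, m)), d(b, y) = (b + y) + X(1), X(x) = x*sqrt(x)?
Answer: -176270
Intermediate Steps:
X(x) = x**(3/2)
d(b, y) = 1 + b + y (d(b, y) = (b + y) + 1**(3/2) = (b + y) + 1 = 1 + b + y)
c(V, D) = 0 (c(V, D) = 0*D = 0)
g(E) = 0
R(m) = -2 (R(m) = 6/(-3 + 0) = 6/(-3) = 6*(-1/3) = -2)
F(N) = -3*N
-176276 + F(R(14)) = -176276 - 3*(-2) = -176276 + 6 = -176270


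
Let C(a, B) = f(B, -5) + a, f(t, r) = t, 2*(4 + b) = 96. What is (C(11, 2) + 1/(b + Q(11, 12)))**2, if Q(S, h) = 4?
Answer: 390625/2304 ≈ 169.54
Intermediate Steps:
b = 44 (b = -4 + (1/2)*96 = -4 + 48 = 44)
C(a, B) = B + a
(C(11, 2) + 1/(b + Q(11, 12)))**2 = ((2 + 11) + 1/(44 + 4))**2 = (13 + 1/48)**2 = (625/48)**2 = 390625/2304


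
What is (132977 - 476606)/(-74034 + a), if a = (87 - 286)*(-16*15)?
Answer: 114543/8758 ≈ 13.079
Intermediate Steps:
a = 47760 (a = -199*(-240) = 47760)
(132977 - 476606)/(-74034 + a) = (132977 - 476606)/(-74034 + 47760) = -343629/(-26274) = -343629*(-1/26274) = 114543/8758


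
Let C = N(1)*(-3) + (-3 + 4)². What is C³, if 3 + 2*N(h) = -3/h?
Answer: 1000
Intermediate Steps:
N(h) = -3/2 - 3/(2*h) (N(h) = -3/2 + (-3/h)/2 = -3/2 - 3/(2*h))
C = 10 (C = ((3/2)*(-1 - 1*1)/1)*(-3) + (-3 + 4)² = ((3/2)*1*(-1 - 1))*(-3) + 1² = ((3/2)*1*(-2))*(-3) + 1 = -3*(-3) + 1 = 9 + 1 = 10)
C³ = 10³ = 1000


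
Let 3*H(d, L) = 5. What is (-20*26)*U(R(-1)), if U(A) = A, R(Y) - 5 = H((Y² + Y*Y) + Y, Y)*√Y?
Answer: -2600 - 2600*I/3 ≈ -2600.0 - 866.67*I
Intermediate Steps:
H(d, L) = 5/3 (H(d, L) = (⅓)*5 = 5/3)
R(Y) = 5 + 5*√Y/3
(-20*26)*U(R(-1)) = (-20*26)*(5 + 5*√(-1)/3) = -520*(5 + 5*I/3) = -2600 - 2600*I/3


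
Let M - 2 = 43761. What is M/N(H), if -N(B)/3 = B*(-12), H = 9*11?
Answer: 43763/3564 ≈ 12.279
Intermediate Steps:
H = 99
M = 43763 (M = 2 + 43761 = 43763)
N(B) = 36*B (N(B) = -3*B*(-12) = -(-36)*B = 36*B)
M/N(H) = 43763/((36*99)) = 43763/3564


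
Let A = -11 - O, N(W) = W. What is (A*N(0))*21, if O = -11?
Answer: 0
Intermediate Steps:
A = 0 (A = -11 - 1*(-11) = -11 + 11 = 0)
(A*N(0))*21 = (0*0)*21 = 0*21 = 0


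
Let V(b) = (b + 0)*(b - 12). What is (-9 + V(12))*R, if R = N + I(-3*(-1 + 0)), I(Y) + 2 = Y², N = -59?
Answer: 468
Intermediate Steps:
I(Y) = -2 + Y²
V(b) = b*(-12 + b)
R = -52 (R = -59 + (-2 + (-3*(-1 + 0))²) = -59 + (-2 + (-3*(-1))²) = -59 + (-2 + 3²) = -59 + (-2 + 9) = -59 + 7 = -52)
(-9 + V(12))*R = (-9 + 12*(-12 + 12))*(-52) = (-9 + 12*0)*(-52) = (-9 + 0)*(-52) = -9*(-52) = 468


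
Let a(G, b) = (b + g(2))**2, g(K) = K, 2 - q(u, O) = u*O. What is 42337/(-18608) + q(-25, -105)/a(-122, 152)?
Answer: -263218269/110326832 ≈ -2.3858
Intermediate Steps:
q(u, O) = 2 - O*u (q(u, O) = 2 - u*O = 2 - O*u)
a(G, b) = (2 + b)**2 (a(G, b) = (b + 2)**2 = (2 + b)**2)
42337/(-18608) + q(-25, -105)/a(-122, 152) = 42337/(-18608) + (2 - 1*(-105)*(-25))/((2 + 152)**2) = 42337*(-1/18608) + (2 - 2625)/(154**2) = -42337/18608 - 2623/23716 = -263218269/110326832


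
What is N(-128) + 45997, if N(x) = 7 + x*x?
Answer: 62388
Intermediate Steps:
N(x) = 7 + x**2
N(-128) + 45997 = (7 + (-128)**2) + 45997 = (7 + 16384) + 45997 = 16391 + 45997 = 62388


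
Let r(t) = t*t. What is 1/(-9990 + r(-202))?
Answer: 1/30814 ≈ 3.2453e-5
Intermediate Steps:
r(t) = t²
1/(-9990 + r(-202)) = 1/(-9990 + (-202)²) = 1/(-9990 + 40804) = 1/30814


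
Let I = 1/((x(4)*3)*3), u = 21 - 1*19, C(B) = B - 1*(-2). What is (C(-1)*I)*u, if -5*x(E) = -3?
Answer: 10/27 ≈ 0.37037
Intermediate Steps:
C(B) = 2 + B (C(B) = B + 2 = 2 + B)
x(E) = 3/5 (x(E) = -1/5*(-3) = 3/5)
u = 2 (u = 21 - 19 = 2)
I = 5/27 (I = 1/(((3/5)*3)*3) = 1/((9/5)*3) = 1/(27/5) = 5/27 ≈ 0.18519)
(C(-1)*I)*u = ((2 - 1)*(5/27))*2 = (1*(5/27))*2 = (5/27)*2 = 10/27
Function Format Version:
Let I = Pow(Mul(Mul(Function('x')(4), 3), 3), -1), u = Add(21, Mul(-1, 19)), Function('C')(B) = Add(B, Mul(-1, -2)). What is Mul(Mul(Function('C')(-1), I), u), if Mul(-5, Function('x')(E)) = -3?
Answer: Rational(10, 27) ≈ 0.37037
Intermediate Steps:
Function('C')(B) = Add(2, B) (Function('C')(B) = Add(B, 2) = Add(2, B))
Function('x')(E) = Rational(3, 5) (Function('x')(E) = Mul(Rational(-1, 5), -3) = Rational(3, 5))
u = 2 (u = Add(21, -19) = 2)
I = Rational(5, 27) (I = Pow(Mul(Mul(Rational(3, 5), 3), 3), -1) = Pow(Mul(Rational(9, 5), 3), -1) = Pow(Rational(27, 5), -1) = Rational(5, 27) ≈ 0.18519)
Mul(Mul(Function('C')(-1), I), u) = Mul(Mul(Add(2, -1), Rational(5, 27)), 2) = Mul(Mul(1, Rational(5, 27)), 2) = Mul(Rational(5, 27), 2) = Rational(10, 27)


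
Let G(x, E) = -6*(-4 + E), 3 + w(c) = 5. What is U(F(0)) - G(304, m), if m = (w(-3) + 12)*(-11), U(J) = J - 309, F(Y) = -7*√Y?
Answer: -1257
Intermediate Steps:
w(c) = 2 (w(c) = -3 + 5 = 2)
U(J) = -309 + J
m = -154 (m = (2 + 12)*(-11) = 14*(-11) = -154)
G(x, E) = 24 - 6*E
U(F(0)) - G(304, m) = (-309 - 7*√0) - (24 - 6*(-154)) = (-309 - 7*0) - (24 + 924) = (-309 + 0) - 1*948 = -309 - 948 = -1257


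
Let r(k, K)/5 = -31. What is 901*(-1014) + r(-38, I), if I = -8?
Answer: -913769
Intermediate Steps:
r(k, K) = -155 (r(k, K) = 5*(-31) = -155)
901*(-1014) + r(-38, I) = 901*(-1014) - 155 = -913614 - 155 = -913769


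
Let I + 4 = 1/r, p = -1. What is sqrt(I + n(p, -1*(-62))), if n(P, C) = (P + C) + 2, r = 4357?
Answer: 2*sqrt(280006962)/4357 ≈ 7.6812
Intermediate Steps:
n(P, C) = 2 + C + P (n(P, C) = (C + P) + 2 = 2 + C + P)
I = -17427/4357 (I = -4 + 1/4357 = -17427/4357 ≈ -3.9998)
sqrt(I + n(p, -1*(-62))) = sqrt(-17427/4357 + (2 - 1*(-62) - 1)) = sqrt(-17427/4357 + (2 + 62 - 1)) = sqrt(-17427/4357 + 63) = sqrt(257064/4357) = 2*sqrt(280006962)/4357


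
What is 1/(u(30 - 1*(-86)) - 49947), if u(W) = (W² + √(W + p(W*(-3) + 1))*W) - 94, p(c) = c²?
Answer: 2439/18888145 + 116*√4821/56664435 ≈ 0.00027127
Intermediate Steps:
u(W) = -94 + W² + W*√(W + (1 - 3*W)²) (u(W) = (W² + √(W + (W*(-3) + 1)²)*W) - 94 = (W² + √(W + (-3*W + 1)²)*W) - 94 = (W² + √(W + (1 - 3*W)²)*W) - 94 = (W² + W*√(W + (1 - 3*W)²)) - 94 = -94 + W² + W*√(W + (1 - 3*W)²))
1/(u(30 - 1*(-86)) - 49947) = 1/((-94 + (30 - 1*(-86))² + (30 - 1*(-86))*√((30 - 1*(-86)) + (-1 + 3*(30 - 1*(-86)))²)) - 49947) = 1/((-94 + (30 + 86)² + (30 + 86)*√((30 + 86) + (-1 + 3*(30 + 86))²)) - 49947) = 1/((-94 + 116² + 116*√(116 + (-1 + 3*116)²)) - 49947) = 1/((-94 + 13456 + 116*√(116 + (-1 + 348)²)) - 49947) = 1/((-94 + 13456 + 116*√(116 + 347²)) - 49947) = 1/((-94 + 13456 + 116*√(116 + 120409)) - 49947) = 1/((-94 + 13456 + 116*√120525) - 49947) = 1/((-94 + 13456 + 116*(5*√4821)) - 49947) = 1/((-94 + 13456 + 580*√4821) - 49947) = 1/((13362 + 580*√4821) - 49947) = 1/(-36585 + 580*√4821)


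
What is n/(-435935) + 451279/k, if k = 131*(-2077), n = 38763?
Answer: -207275219246/118612246345 ≈ -1.7475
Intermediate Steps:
k = -272087
n/(-435935) + 451279/k = 38763/(-435935) + 451279/(-272087) = 38763*(-1/435935) + 451279*(-1/272087) = -38763/435935 - 451279/272087 = -207275219246/118612246345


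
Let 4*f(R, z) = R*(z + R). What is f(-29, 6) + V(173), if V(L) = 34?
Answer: 803/4 ≈ 200.75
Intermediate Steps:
f(R, z) = R*(R + z)/4 (f(R, z) = (R*(z + R))/4 = (R*(R + z))/4 = R*(R + z)/4)
f(-29, 6) + V(173) = (¼)*(-29)*(-29 + 6) + 34 = (¼)*(-29)*(-23) + 34 = 667/4 + 34 = 803/4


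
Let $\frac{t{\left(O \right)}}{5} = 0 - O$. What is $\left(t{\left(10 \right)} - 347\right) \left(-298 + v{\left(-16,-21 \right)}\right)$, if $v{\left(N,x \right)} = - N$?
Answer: $111954$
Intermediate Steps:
$t{\left(O \right)} = - 5 O$ ($t{\left(O \right)} = 5 \left(0 - O\right) = 5 \left(- O\right) = - 5 O$)
$\left(t{\left(10 \right)} - 347\right) \left(-298 + v{\left(-16,-21 \right)}\right) = \left(\left(-5\right) 10 - 347\right) \left(-298 - -16\right) = \left(-50 - 347\right) \left(-298 + 16\right) = \left(-397\right) \left(-282\right) = 111954$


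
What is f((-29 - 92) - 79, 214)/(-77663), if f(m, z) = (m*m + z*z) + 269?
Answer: -86065/77663 ≈ -1.1082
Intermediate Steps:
f(m, z) = 269 + m**2 + z**2 (f(m, z) = (m**2 + z**2) + 269 = 269 + m**2 + z**2)
f((-29 - 92) - 79, 214)/(-77663) = (269 + ((-29 - 92) - 79)**2 + 214**2)/(-77663) = (269 + (-121 - 79)**2 + 45796)*(-1/77663) = (269 + (-200)**2 + 45796)*(-1/77663) = (269 + 40000 + 45796)*(-1/77663) = 86065*(-1/77663) = -86065/77663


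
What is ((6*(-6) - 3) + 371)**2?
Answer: 110224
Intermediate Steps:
((6*(-6) - 3) + 371)**2 = ((-36 - 3) + 371)**2 = (-39 + 371)**2 = 332**2 = 110224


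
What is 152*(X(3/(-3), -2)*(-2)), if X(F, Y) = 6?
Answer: -1824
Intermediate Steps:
152*(X(3/(-3), -2)*(-2)) = 152*(6*(-2)) = 152*(-12) = -1824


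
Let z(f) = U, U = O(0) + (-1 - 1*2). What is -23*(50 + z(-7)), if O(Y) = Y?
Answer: -1081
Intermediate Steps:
U = -3 (U = 0 + (-1 - 1*2) = 0 + (-1 - 2) = 0 - 3 = -3)
z(f) = -3
-23*(50 + z(-7)) = -23*(50 - 3) = -23*47 = -1081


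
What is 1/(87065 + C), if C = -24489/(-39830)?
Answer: 39830/3467823439 ≈ 1.1486e-5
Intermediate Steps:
C = 24489/39830 (C = -24489*(-1/39830) = 24489/39830 ≈ 0.61484)
1/(87065 + C) = 1/(87065 + 24489/39830) = 1/(3467823439/39830) = 39830/3467823439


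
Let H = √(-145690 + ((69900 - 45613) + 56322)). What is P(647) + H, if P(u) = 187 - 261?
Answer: -74 + I*√65081 ≈ -74.0 + 255.11*I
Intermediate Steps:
P(u) = -74
H = I*√65081 (H = √(-145690 + (24287 + 56322)) = √(-145690 + 80609) = √(-65081) = I*√65081 ≈ 255.11*I)
P(647) + H = -74 + I*√65081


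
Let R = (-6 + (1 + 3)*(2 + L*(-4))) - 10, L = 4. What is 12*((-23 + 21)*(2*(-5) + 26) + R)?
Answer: -1248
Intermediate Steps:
R = -72 (R = (-6 + (1 + 3)*(2 + 4*(-4))) - 10 = (-6 + 4*(2 - 16)) - 10 = (-6 + 4*(-14)) - 10 = (-6 - 56) - 10 = -62 - 10 = -72)
12*((-23 + 21)*(2*(-5) + 26) + R) = 12*((-23 + 21)*(2*(-5) + 26) - 72) = 12*(-2*(-10 + 26) - 72) = 12*(-2*16 - 72) = 12*(-32 - 72) = 12*(-104) = -1248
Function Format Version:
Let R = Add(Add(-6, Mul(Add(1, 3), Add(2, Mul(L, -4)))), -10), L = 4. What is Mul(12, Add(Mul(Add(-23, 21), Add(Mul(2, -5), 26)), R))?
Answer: -1248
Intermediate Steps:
R = -72 (R = Add(Add(-6, Mul(Add(1, 3), Add(2, Mul(4, -4)))), -10) = Add(Add(-6, Mul(4, Add(2, -16))), -10) = Add(Add(-6, Mul(4, -14)), -10) = Add(Add(-6, -56), -10) = Add(-62, -10) = -72)
Mul(12, Add(Mul(Add(-23, 21), Add(Mul(2, -5), 26)), R)) = Mul(12, Add(Mul(Add(-23, 21), Add(Mul(2, -5), 26)), -72)) = Mul(12, Add(Mul(-2, Add(-10, 26)), -72)) = Mul(12, Add(Mul(-2, 16), -72)) = Mul(12, Add(-32, -72)) = Mul(12, -104) = -1248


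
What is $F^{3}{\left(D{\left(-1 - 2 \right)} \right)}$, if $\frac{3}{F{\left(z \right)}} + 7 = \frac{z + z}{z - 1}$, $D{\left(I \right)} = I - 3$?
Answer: $- \frac{9261}{50653} \approx -0.18283$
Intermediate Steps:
$D{\left(I \right)} = -3 + I$
$F{\left(z \right)} = \frac{3}{-7 + \frac{2 z}{-1 + z}}$ ($F{\left(z \right)} = \frac{3}{-7 + \frac{z + z}{z - 1}} = \frac{3}{-7 + \frac{2 z}{-1 + z}}$)
$F^{3}{\left(D{\left(-1 - 2 \right)} \right)} = \left(\frac{3 \left(1 - \left(-3 - 3\right)\right)}{-7 + 5 \left(-3 - 3\right)}\right)^{3} = \left(\frac{3 \left(1 - -6\right)}{-7 + 5 \left(-6\right)}\right)^{3} = \left(\frac{3 \left(1 + 6\right)}{-7 - 30}\right)^{3} = \left(3 \frac{1}{-37} \cdot 7\right)^{3} = \left(3 \left(- \frac{1}{37}\right) 7\right)^{3} = \left(- \frac{21}{37}\right)^{3} = - \frac{9261}{50653}$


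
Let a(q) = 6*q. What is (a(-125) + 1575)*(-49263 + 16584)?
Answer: -26960175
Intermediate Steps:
(a(-125) + 1575)*(-49263 + 16584) = (6*(-125) + 1575)*(-49263 + 16584) = (-750 + 1575)*(-32679) = 825*(-32679) = -26960175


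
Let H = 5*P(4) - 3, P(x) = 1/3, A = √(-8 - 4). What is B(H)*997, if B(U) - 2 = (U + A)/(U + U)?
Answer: 4985/2 - 2991*I*√3/4 ≈ 2492.5 - 1295.1*I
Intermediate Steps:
A = 2*I*√3 (A = √(-12) = 2*I*√3 ≈ 3.4641*I)
P(x) = ⅓
H = -4/3 (H = 5*(⅓) - 3 = 5/3 - 3 = -4/3 ≈ -1.3333)
B(U) = 2 + (U + 2*I*√3)/(2*U) (B(U) = 2 + (U + 2*I*√3)/(U + U) = 2 + (U + 2*I*√3)/((2*U)) = 2 + (U + 2*I*√3)*(1/(2*U)) = 2 + (U + 2*I*√3)/(2*U))
B(H)*997 = (5/2 + I*√3/(-4/3))*997 = (5/2 + I*√3*(-¾))*997 = (5/2 - 3*I*√3/4)*997 = 4985/2 - 2991*I*√3/4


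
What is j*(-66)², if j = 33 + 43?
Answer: 331056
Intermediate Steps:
j = 76
j*(-66)² = 76*(-66)² = 76*4356 = 331056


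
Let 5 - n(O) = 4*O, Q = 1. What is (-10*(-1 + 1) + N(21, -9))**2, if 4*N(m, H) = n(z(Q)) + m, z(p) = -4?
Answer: 441/4 ≈ 110.25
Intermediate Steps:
n(O) = 5 - 4*O
N(m, H) = 21/4 + m/4 (N(m, H) = ((5 - 4*(-4)) + m)/4 = ((5 + 16) + m)/4 = (21 + m)/4 = 21/4 + m/4)
(-10*(-1 + 1) + N(21, -9))**2 = (-10*(-1 + 1) + (21/4 + (1/4)*21))**2 = (-10*0 + (21/4 + 21/4))**2 = (0 + 21/2)**2 = (21/2)**2 = 441/4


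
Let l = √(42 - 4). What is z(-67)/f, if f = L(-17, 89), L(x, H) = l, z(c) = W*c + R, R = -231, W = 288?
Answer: -19527*√38/38 ≈ -3167.7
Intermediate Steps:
l = √38 ≈ 6.1644
z(c) = -231 + 288*c (z(c) = 288*c - 231 = -231 + 288*c)
L(x, H) = √38
f = √38 ≈ 6.1644
z(-67)/f = (-231 + 288*(-67))/(√38) = (-231 - 19296)*(√38/38) = -19527*√38/38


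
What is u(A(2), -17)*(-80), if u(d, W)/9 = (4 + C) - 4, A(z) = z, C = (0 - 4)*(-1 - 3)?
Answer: -11520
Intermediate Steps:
C = 16 (C = -4*(-4) = 16)
u(d, W) = 144 (u(d, W) = 9*((4 + 16) - 4) = 9*(20 - 4) = 9*16 = 144)
u(A(2), -17)*(-80) = 144*(-80) = -11520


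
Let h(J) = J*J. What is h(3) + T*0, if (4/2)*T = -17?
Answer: 9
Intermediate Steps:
T = -17/2 (T = (½)*(-17) = -17/2 ≈ -8.5000)
h(J) = J²
h(3) + T*0 = 3² - 17/2*0 = 9 + 0 = 9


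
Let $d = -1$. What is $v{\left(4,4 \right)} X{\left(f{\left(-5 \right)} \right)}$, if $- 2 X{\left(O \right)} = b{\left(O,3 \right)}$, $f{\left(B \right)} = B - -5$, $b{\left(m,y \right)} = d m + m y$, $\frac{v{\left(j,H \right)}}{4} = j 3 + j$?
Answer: $0$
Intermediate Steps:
$v{\left(j,H \right)} = 16 j$ ($v{\left(j,H \right)} = 4 \left(j 3 + j\right) = 4 \left(3 j + j\right) = 4 \cdot 4 j = 16 j$)
$b{\left(m,y \right)} = - m + m y$
$f{\left(B \right)} = 5 + B$ ($f{\left(B \right)} = B + 5 = 5 + B$)
$X{\left(O \right)} = - O$ ($X{\left(O \right)} = - \frac{O \left(-1 + 3\right)}{2} = - \frac{O 2}{2} = - \frac{2 O}{2} = - O$)
$v{\left(4,4 \right)} X{\left(f{\left(-5 \right)} \right)} = 16 \cdot 4 \left(- (5 - 5)\right) = 64 \left(\left(-1\right) 0\right) = 64 \cdot 0 = 0$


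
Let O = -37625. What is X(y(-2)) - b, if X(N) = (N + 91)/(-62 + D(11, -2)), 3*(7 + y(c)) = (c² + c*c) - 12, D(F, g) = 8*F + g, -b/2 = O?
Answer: -677219/9 ≈ -75247.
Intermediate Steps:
b = 75250 (b = -2*(-37625) = 75250)
D(F, g) = g + 8*F
y(c) = -11 + 2*c²/3 (y(c) = -7 + ((c² + c*c) - 12)/3 = -7 + ((c² + c²) - 12)/3 = -7 + (2*c² - 12)/3 = -7 + (-12 + 2*c²)/3 = -7 + (-4 + 2*c²/3) = -11 + 2*c²/3)
X(N) = 91/24 + N/24 (X(N) = (N + 91)/(-62 + (-2 + 8*11)) = (91 + N)/(-62 + (-2 + 88)) = (91 + N)/(-62 + 86) = (91 + N)/24 = (91 + N)*(1/24) = 91/24 + N/24)
X(y(-2)) - b = (91/24 + (-11 + (⅔)*(-2)²)/24) - 1*75250 = (91/24 + (-11 + (⅔)*4)/24) - 75250 = (91/24 + (-11 + 8/3)/24) - 75250 = (91/24 + (1/24)*(-25/3)) - 75250 = (91/24 - 25/72) - 75250 = 31/9 - 75250 = -677219/9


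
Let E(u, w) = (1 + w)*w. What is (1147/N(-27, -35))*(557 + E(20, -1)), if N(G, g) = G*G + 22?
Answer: 638879/751 ≈ 850.70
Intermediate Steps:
N(G, g) = 22 + G² (N(G, g) = G² + 22 = 22 + G²)
E(u, w) = w*(1 + w)
(1147/N(-27, -35))*(557 + E(20, -1)) = (1147/(22 + (-27)²))*(557 - (1 - 1)) = (1147/(22 + 729))*(557 - 1*0) = (1147/751)*(557 + 0) = (1147*(1/751))*557 = (1147/751)*557 = 638879/751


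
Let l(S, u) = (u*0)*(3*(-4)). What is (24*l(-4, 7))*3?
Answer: 0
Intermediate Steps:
l(S, u) = 0 (l(S, u) = 0*(-12) = 0)
(24*l(-4, 7))*3 = (24*0)*3 = 0*3 = 0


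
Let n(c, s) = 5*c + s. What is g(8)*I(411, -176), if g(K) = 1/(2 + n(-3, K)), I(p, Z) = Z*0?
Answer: 0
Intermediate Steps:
I(p, Z) = 0
n(c, s) = s + 5*c
g(K) = 1/(-13 + K) (g(K) = 1/(2 + (K + 5*(-3))) = 1/(2 + (K - 15)) = 1/(2 + (-15 + K)) = 1/(-13 + K))
g(8)*I(411, -176) = 0/(-13 + 8) = 0/(-5) = -⅕*0 = 0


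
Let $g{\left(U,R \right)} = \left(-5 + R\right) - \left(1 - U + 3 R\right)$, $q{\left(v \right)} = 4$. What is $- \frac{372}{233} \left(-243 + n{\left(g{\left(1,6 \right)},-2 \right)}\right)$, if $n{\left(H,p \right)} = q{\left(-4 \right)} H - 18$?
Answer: $\frac{122388}{233} \approx 525.27$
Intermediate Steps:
$g{\left(U,R \right)} = -6 + U - 2 R$ ($g{\left(U,R \right)} = \left(-5 + R\right) - \left(1 - U + 3 R\right) = -6 + U - 2 R$)
$n{\left(H,p \right)} = -18 + 4 H$ ($n{\left(H,p \right)} = 4 H - 18 = -18 + 4 H$)
$- \frac{372}{233} \left(-243 + n{\left(g{\left(1,6 \right)},-2 \right)}\right) = - \frac{372}{233} \left(-243 + \left(-18 + 4 \left(-6 + 1 - 12\right)\right)\right) = \left(-372\right) \frac{1}{233} \left(-243 + \left(-18 + 4 \left(-6 + 1 - 12\right)\right)\right) = - \frac{372 \left(-243 + \left(-18 + 4 \left(-17\right)\right)\right)}{233} = - \frac{372 \left(-243 - 86\right)}{233} = \left(- \frac{372}{233}\right) \left(-329\right) = \frac{122388}{233}$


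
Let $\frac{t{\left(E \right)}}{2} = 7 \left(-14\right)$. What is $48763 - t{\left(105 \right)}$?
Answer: $48959$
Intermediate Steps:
$t{\left(E \right)} = -196$ ($t{\left(E \right)} = 2 \cdot 7 \left(-14\right) = 2 \left(-98\right) = -196$)
$48763 - t{\left(105 \right)} = 48763 - -196 = 48763 + 196 = 48959$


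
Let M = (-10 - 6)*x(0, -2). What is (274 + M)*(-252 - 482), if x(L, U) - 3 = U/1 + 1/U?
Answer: -195244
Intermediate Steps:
x(L, U) = 3 + U + 1/U (x(L, U) = 3 + (U/1 + 1/U) = 3 + (U*1 + 1/U) = 3 + (U + 1/U) = 3 + U + 1/U)
M = -8 (M = (-10 - 6)*(3 - 2 + 1/(-2)) = -16*(3 - 2 - ½) = -16*½ = -8)
(274 + M)*(-252 - 482) = (274 - 8)*(-252 - 482) = 266*(-734) = -195244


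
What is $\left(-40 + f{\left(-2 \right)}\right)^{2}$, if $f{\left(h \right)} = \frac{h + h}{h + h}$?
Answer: $1521$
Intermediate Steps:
$f{\left(h \right)} = 1$ ($f{\left(h \right)} = \frac{2 h}{2 h} = 2 h \frac{1}{2 h} = 1$)
$\left(-40 + f{\left(-2 \right)}\right)^{2} = \left(-40 + 1\right)^{2} = \left(-39\right)^{2} = 1521$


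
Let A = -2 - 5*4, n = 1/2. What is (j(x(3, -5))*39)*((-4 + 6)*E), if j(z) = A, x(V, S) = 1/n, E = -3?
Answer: 5148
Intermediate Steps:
n = ½ ≈ 0.50000
x(V, S) = 2 (x(V, S) = 1/(½) = 2)
A = -22 (A = -2 - 20 = -22)
j(z) = -22
(j(x(3, -5))*39)*((-4 + 6)*E) = (-22*39)*((-4 + 6)*(-3)) = -1716*(-3) = -858*(-6) = 5148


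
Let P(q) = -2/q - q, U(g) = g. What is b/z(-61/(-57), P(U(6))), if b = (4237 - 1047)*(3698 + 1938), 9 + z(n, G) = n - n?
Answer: -17978840/9 ≈ -1.9976e+6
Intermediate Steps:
P(q) = -q - 2/q
z(n, G) = -9 (z(n, G) = -9 + (n - n) = -9 + 0 = -9)
b = 17978840 (b = 3190*5636 = 17978840)
b/z(-61/(-57), P(U(6))) = 17978840/(-9) = 17978840*(-1/9) = -17978840/9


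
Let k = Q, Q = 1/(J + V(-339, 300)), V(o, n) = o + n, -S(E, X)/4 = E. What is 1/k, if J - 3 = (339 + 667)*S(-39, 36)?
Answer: 156900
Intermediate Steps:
S(E, X) = -4*E
V(o, n) = n + o
J = 156939 (J = 3 + (339 + 667)*(-4*(-39)) = 3 + 1006*156 = 3 + 156936 = 156939)
Q = 1/156900 (Q = 1/(156939 + (300 - 339)) = 1/(156939 - 39) = 1/156900 ≈ 6.3735e-6)
k = 1/156900 ≈ 6.3735e-6
1/k = 1/(1/156900) = 156900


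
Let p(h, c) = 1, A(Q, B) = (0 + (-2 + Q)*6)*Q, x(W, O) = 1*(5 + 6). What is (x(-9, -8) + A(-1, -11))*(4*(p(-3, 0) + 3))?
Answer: 464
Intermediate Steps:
x(W, O) = 11 (x(W, O) = 1*11 = 11)
A(Q, B) = Q*(-12 + 6*Q) (A(Q, B) = (0 + (-12 + 6*Q))*Q = (-12 + 6*Q)*Q = Q*(-12 + 6*Q))
(x(-9, -8) + A(-1, -11))*(4*(p(-3, 0) + 3)) = (11 + 6*(-1)*(-2 - 1))*(4*(1 + 3)) = (11 + 6*(-1)*(-3))*(4*4) = (11 + 18)*16 = 29*16 = 464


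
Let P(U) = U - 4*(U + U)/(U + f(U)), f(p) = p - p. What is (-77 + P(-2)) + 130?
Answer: 43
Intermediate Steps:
f(p) = 0
P(U) = -8 + U (P(U) = U - 4*(U + U)/(U + 0) = U - 4*2*U/U = U - 4*2 = U - 8 = -8 + U)
(-77 + P(-2)) + 130 = (-77 + (-8 - 2)) + 130 = (-77 - 10) + 130 = -87 + 130 = 43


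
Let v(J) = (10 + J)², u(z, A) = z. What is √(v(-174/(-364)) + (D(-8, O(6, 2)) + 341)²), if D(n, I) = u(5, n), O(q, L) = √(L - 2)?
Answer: √3969109433/182 ≈ 346.16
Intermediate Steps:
O(q, L) = √(-2 + L)
D(n, I) = 5
√(v(-174/(-364)) + (D(-8, O(6, 2)) + 341)²) = √((10 - 174/(-364))² + (5 + 341)²) = √((10 - 174*(-1/364))² + 346²) = √((10 + 87/182)² + 119716) = √((1907/182)² + 119716) = √(3636649/33124 + 119716) = √(3969109433/33124) = √3969109433/182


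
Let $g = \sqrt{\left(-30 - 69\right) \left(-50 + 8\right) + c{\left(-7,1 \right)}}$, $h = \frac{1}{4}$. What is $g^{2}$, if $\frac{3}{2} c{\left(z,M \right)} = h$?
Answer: $\frac{24949}{6} \approx 4158.2$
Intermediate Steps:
$h = \frac{1}{4} \approx 0.25$
$c{\left(z,M \right)} = \frac{1}{6}$ ($c{\left(z,M \right)} = \frac{2}{3} \cdot \frac{1}{4} = \frac{1}{6}$)
$g = \frac{\sqrt{149694}}{6}$ ($g = \sqrt{\left(-30 - 69\right) \left(-50 + 8\right) + \frac{1}{6}} = \sqrt{\left(-99\right) \left(-42\right) + \frac{1}{6}} = \sqrt{4158 + \frac{1}{6}} = \sqrt{\frac{24949}{6}} = \frac{\sqrt{149694}}{6} \approx 64.484$)
$g^{2} = \left(\frac{\sqrt{149694}}{6}\right)^{2} = \frac{24949}{6}$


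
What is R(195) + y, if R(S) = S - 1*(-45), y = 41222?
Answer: 41462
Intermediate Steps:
R(S) = 45 + S (R(S) = S + 45 = 45 + S)
R(195) + y = (45 + 195) + 41222 = 240 + 41222 = 41462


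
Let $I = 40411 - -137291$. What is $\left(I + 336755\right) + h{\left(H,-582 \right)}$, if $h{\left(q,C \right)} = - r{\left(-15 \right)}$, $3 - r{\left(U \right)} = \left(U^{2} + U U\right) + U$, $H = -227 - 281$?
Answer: $514889$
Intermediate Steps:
$I = 177702$ ($I = 40411 + 137291 = 177702$)
$H = -508$
$r{\left(U \right)} = 3 - U - 2 U^{2}$ ($r{\left(U \right)} = 3 - \left(\left(U^{2} + U U\right) + U\right) = 3 - \left(\left(U^{2} + U^{2}\right) + U\right) = 3 - \left(2 U^{2} + U\right) = 3 - \left(U + 2 U^{2}\right) = 3 - U - 2 U^{2}$)
$h{\left(q,C \right)} = 432$ ($h{\left(q,C \right)} = - (3 - -15 - 2 \left(-15\right)^{2}) = - (3 + 15 - 450) = \left(-1\right) \left(-432\right) = 432$)
$\left(I + 336755\right) + h{\left(H,-582 \right)} = \left(177702 + 336755\right) + 432 = 514457 + 432 = 514889$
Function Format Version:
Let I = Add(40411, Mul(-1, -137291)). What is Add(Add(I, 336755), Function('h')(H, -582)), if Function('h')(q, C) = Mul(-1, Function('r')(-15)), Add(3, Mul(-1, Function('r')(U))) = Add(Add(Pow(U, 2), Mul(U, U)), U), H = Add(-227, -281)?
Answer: 514889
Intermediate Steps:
I = 177702 (I = Add(40411, 137291) = 177702)
H = -508
Function('r')(U) = Add(3, Mul(-1, U), Mul(-2, Pow(U, 2))) (Function('r')(U) = Add(3, Mul(-1, Add(Add(Pow(U, 2), Mul(U, U)), U))) = Add(3, Mul(-1, Add(Add(Pow(U, 2), Pow(U, 2)), U))) = Add(3, Mul(-1, Add(Mul(2, Pow(U, 2)), U))) = Add(3, Mul(-1, Add(U, Mul(2, Pow(U, 2))))) = Add(3, Add(Mul(-1, U), Mul(-2, Pow(U, 2)))) = Add(3, Mul(-1, U), Mul(-2, Pow(U, 2))))
Function('h')(q, C) = 432 (Function('h')(q, C) = Mul(-1, Add(3, Mul(-1, -15), Mul(-2, Pow(-15, 2)))) = Mul(-1, Add(3, 15, Mul(-2, 225))) = Mul(-1, Add(3, 15, -450)) = Mul(-1, -432) = 432)
Add(Add(I, 336755), Function('h')(H, -582)) = Add(Add(177702, 336755), 432) = Add(514457, 432) = 514889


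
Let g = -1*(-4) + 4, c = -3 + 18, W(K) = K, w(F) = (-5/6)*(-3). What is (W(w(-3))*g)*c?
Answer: 300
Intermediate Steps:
w(F) = 5/2 (w(F) = ((⅙)*(-5))*(-3) = -⅚*(-3) = 5/2)
c = 15
g = 8 (g = 4 + 4 = 8)
(W(w(-3))*g)*c = ((5/2)*8)*15 = 20*15 = 300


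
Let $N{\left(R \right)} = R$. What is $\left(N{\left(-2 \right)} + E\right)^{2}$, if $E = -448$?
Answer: $202500$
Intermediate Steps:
$\left(N{\left(-2 \right)} + E\right)^{2} = \left(-2 - 448\right)^{2} = \left(-450\right)^{2} = 202500$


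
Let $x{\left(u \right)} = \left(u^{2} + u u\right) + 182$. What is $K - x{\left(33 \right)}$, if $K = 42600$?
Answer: $40240$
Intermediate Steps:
$x{\left(u \right)} = 182 + 2 u^{2}$ ($x{\left(u \right)} = \left(u^{2} + u^{2}\right) + 182 = 2 u^{2} + 182 = 182 + 2 u^{2}$)
$K - x{\left(33 \right)} = 42600 - \left(182 + 2 \cdot 33^{2}\right) = 42600 - \left(182 + 2 \cdot 1089\right) = 42600 - \left(182 + 2178\right) = 42600 - 2360 = 40240$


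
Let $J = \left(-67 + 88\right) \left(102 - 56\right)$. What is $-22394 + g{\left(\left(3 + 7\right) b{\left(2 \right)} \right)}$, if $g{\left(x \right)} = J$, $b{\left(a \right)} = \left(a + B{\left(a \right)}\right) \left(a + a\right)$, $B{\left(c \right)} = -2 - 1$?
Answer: $-21428$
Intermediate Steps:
$B{\left(c \right)} = -3$ ($B{\left(c \right)} = -2 - 1 = -3$)
$b{\left(a \right)} = 2 a \left(-3 + a\right)$ ($b{\left(a \right)} = \left(a - 3\right) \left(a + a\right) = \left(-3 + a\right) 2 a = 2 a \left(-3 + a\right)$)
$J = 966$ ($J = 21 \cdot 46 = 966$)
$g{\left(x \right)} = 966$
$-22394 + g{\left(\left(3 + 7\right) b{\left(2 \right)} \right)} = -22394 + 966 = -21428$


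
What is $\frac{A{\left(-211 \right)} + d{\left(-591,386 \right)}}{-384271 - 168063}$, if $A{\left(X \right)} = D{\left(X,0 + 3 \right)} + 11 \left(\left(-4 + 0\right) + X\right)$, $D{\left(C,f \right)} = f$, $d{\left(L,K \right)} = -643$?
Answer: $\frac{3005}{552334} \approx 0.0054405$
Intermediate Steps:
$A{\left(X \right)} = -41 + 11 X$ ($A{\left(X \right)} = \left(0 + 3\right) + 11 \left(\left(-4 + 0\right) + X\right) = 3 + 11 \left(-4 + X\right) = 3 + \left(-44 + 11 X\right) = -41 + 11 X$)
$\frac{A{\left(-211 \right)} + d{\left(-591,386 \right)}}{-384271 - 168063} = \frac{\left(-41 + 11 \left(-211\right)\right) - 643}{-384271 - 168063} = \frac{\left(-41 - 2321\right) - 643}{-552334} = \left(-2362 - 643\right) \left(- \frac{1}{552334}\right) = \left(-3005\right) \left(- \frac{1}{552334}\right) = \frac{3005}{552334}$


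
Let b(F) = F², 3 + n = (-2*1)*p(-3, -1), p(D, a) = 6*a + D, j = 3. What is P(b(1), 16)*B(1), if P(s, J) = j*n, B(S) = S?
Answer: 45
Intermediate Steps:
p(D, a) = D + 6*a
n = 15 (n = -3 + (-2*1)*(-3 + 6*(-1)) = -3 - 2*(-3 - 6) = -3 - 2*(-9) = -3 + 18 = 15)
P(s, J) = 45 (P(s, J) = 3*15 = 45)
P(b(1), 16)*B(1) = 45*1 = 45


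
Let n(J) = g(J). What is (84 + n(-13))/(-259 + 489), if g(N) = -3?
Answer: 81/230 ≈ 0.35217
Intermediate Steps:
n(J) = -3
(84 + n(-13))/(-259 + 489) = (84 - 3)/(-259 + 489) = 81/230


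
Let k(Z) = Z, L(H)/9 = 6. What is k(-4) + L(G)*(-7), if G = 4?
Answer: -382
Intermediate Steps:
L(H) = 54 (L(H) = 9*6 = 54)
k(-4) + L(G)*(-7) = -4 + 54*(-7) = -4 - 378 = -382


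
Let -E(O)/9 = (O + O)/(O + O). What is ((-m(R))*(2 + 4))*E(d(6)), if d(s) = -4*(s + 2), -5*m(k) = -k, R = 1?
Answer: 54/5 ≈ 10.800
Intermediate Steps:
m(k) = k/5 (m(k) = -(-1)*k/5 = k/5)
d(s) = -8 - 4*s (d(s) = -4*(2 + s) = -8 - 4*s)
E(O) = -9 (E(O) = -9*(O + O)/(O + O) = -9*2*O/(2*O) = -9*2*O*1/(2*O) = -9*1 = -9)
((-m(R))*(2 + 4))*E(d(6)) = ((-1/5)*(2 + 4))*(-9) = (-1*1/5*6)*(-9) = -1/5*6*(-9) = -6/5*(-9) = 54/5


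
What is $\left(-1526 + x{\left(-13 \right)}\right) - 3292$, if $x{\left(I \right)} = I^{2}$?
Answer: $-4649$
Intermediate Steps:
$\left(-1526 + x{\left(-13 \right)}\right) - 3292 = \left(-1526 + \left(-13\right)^{2}\right) - 3292 = \left(-1526 + 169\right) - 3292 = -1357 - 3292 = -4649$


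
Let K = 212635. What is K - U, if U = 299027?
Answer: -86392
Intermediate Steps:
K - U = 212635 - 1*299027 = 212635 - 299027 = -86392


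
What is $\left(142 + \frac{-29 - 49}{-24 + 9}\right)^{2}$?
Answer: $\frac{541696}{25} \approx 21668.0$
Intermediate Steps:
$\left(142 + \frac{-29 - 49}{-24 + 9}\right)^{2} = \left(142 - \frac{78}{-15}\right)^{2} = \left(142 - - \frac{26}{5}\right)^{2} = \left(142 + \frac{26}{5}\right)^{2} = \left(\frac{736}{5}\right)^{2} = \frac{541696}{25}$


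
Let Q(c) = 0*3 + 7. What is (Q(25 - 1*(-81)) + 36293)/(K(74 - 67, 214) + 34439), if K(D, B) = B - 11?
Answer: 18150/17321 ≈ 1.0479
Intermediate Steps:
K(D, B) = -11 + B
Q(c) = 7 (Q(c) = 0 + 7 = 7)
(Q(25 - 1*(-81)) + 36293)/(K(74 - 67, 214) + 34439) = (7 + 36293)/((-11 + 214) + 34439) = 36300/(203 + 34439) = 36300/34642 = 36300*(1/34642) = 18150/17321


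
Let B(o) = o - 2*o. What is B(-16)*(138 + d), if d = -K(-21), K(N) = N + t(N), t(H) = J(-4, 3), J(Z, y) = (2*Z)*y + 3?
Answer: 2880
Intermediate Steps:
J(Z, y) = 3 + 2*Z*y (J(Z, y) = 2*Z*y + 3 = 3 + 2*Z*y)
t(H) = -21 (t(H) = 3 + 2*(-4)*3 = 3 - 24 = -21)
B(o) = -o
K(N) = -21 + N (K(N) = N - 21 = -21 + N)
d = 42 (d = -(-21 - 21) = -1*(-42) = 42)
B(-16)*(138 + d) = (-1*(-16))*(138 + 42) = 16*180 = 2880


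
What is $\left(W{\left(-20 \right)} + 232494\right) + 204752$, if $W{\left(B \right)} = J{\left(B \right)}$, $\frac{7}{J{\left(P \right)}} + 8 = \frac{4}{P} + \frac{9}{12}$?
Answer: $\frac{65149514}{149} \approx 4.3725 \cdot 10^{5}$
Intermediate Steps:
$J{\left(P \right)} = \frac{7}{- \frac{29}{4} + \frac{4}{P}}$ ($J{\left(P \right)} = \frac{7}{-8 + \left(\frac{4}{P} + \frac{9}{12}\right)} = \frac{7}{-8 + \left(\frac{4}{P} + 9 \cdot \frac{1}{12}\right)} = \frac{7}{-8 + \left(\frac{4}{P} + \frac{3}{4}\right)} = \frac{7}{-8 + \left(\frac{3}{4} + \frac{4}{P}\right)} = \frac{7}{- \frac{29}{4} + \frac{4}{P}}$)
$W{\left(B \right)} = - \frac{28 B}{-16 + 29 B}$
$\left(W{\left(-20 \right)} + 232494\right) + 204752 = \left(\left(-28\right) \left(-20\right) \frac{1}{-16 + 29 \left(-20\right)} + 232494\right) + 204752 = \left(\left(-28\right) \left(-20\right) \frac{1}{-16 - 580} + 232494\right) + 204752 = \left(\left(-28\right) \left(-20\right) \frac{1}{-596} + 232494\right) + 204752 = \left(\left(-28\right) \left(-20\right) \left(- \frac{1}{596}\right) + 232494\right) + 204752 = \left(- \frac{140}{149} + 232494\right) + 204752 = \frac{34641466}{149} + 204752 = \frac{65149514}{149}$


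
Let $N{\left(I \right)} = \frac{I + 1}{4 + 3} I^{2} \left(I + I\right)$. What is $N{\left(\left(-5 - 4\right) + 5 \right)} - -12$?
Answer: $\frac{468}{7} \approx 66.857$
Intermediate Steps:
$N{\left(I \right)} = 2 I^{3} \left(\frac{1}{7} + \frac{I}{7}\right)$ ($N{\left(I \right)} = \frac{1 + I}{7} I^{2} \cdot 2 I = \left(1 + I\right) \frac{1}{7} I^{2} \cdot 2 I = \left(\frac{1}{7} + \frac{I}{7}\right) I^{2} \cdot 2 I = I^{2} \left(\frac{1}{7} + \frac{I}{7}\right) 2 I = 2 I^{3} \left(\frac{1}{7} + \frac{I}{7}\right)$)
$N{\left(\left(-5 - 4\right) + 5 \right)} - -12 = \frac{2 \left(\left(-5 - 4\right) + 5\right)^{3} \left(1 + \left(\left(-5 - 4\right) + 5\right)\right)}{7} - -12 = \frac{2 \left(-9 + 5\right)^{3} \left(1 + \left(-9 + 5\right)\right)}{7} + 12 = \frac{2 \left(-4\right)^{3} \left(1 - 4\right)}{7} + 12 = \frac{2}{7} \left(-64\right) \left(-3\right) + 12 = \frac{384}{7} + 12 = \frac{468}{7}$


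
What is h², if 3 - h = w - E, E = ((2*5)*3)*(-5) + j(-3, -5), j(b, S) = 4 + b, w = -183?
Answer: 1369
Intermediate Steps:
E = -149 (E = ((2*5)*3)*(-5) + (4 - 3) = (10*3)*(-5) + 1 = 30*(-5) + 1 = -150 + 1 = -149)
h = 37 (h = 3 - (-183 - 1*(-149)) = 3 - (-183 + 149) = 3 - 1*(-34) = 3 + 34 = 37)
h² = 37² = 1369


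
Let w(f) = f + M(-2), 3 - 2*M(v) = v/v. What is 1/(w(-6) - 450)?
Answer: -1/455 ≈ -0.0021978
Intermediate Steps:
M(v) = 1 (M(v) = 3/2 - v/(2*v) = 3/2 - ½*1 = 3/2 - ½ = 1)
w(f) = 1 + f (w(f) = f + 1 = 1 + f)
1/(w(-6) - 450) = 1/((1 - 6) - 450) = 1/(-5 - 450) = 1/(-455) = -1/455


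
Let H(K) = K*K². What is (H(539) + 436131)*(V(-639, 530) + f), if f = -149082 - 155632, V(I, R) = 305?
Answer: -47800416822550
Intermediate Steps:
H(K) = K³
f = -304714
(H(539) + 436131)*(V(-639, 530) + f) = (539³ + 436131)*(305 - 304714) = (156590819 + 436131)*(-304409) = 157026950*(-304409) = -47800416822550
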